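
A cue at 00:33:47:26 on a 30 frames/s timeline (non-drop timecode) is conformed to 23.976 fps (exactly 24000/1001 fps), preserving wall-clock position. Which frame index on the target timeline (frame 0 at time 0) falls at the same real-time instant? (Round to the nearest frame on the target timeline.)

frame 48620

Source frame index: (0×3600 + 33×60 + 47) × 30 + 26 = 60836.
Real time: 60836 / (30) = 30418/15 s.
Target frame: (30418/15) × (24000/1001) = 48668800/1001 ≈ 48620.180 → 48620.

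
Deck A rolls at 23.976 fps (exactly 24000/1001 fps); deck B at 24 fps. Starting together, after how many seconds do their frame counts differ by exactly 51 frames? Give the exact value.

2127.125 seconds

The gap grows by |24 − 24000/1001| = 24/1001 frames per second.
Time for a 51-frame gap: 51 ÷ (24/1001) = 2127.125 s.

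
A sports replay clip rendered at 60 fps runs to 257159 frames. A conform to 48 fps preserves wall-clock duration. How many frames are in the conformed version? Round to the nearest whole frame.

205727 frames

Frames at target rate = 257159 × (48) / (60) = 1028636/5 ≈ 205727.200.
Nearest whole frame: 205727.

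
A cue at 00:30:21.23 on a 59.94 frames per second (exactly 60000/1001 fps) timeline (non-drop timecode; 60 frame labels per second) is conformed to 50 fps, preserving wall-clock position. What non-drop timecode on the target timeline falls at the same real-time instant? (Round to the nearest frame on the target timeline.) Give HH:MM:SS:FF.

00:30:23:10

Source frame index: (0×3600 + 30×60 + 21) × 60 + 23 = 109283.
Real time: 109283 / (60000/1001) = 109392283/60000 s.
Target frame: (109392283/60000) × (50) = 109392283/1200 ≈ 91160.236 → 91160.
At 50 labels/s: frame 91160 → 00:30:23:10.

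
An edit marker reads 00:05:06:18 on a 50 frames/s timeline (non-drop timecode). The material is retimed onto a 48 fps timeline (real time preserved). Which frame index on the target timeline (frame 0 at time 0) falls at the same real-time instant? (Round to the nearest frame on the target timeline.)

Source frame index: (0×3600 + 5×60 + 6) × 50 + 18 = 15318.
Real time: 15318 / (50) = 7659/25 s.
Target frame: (7659/25) × (48) = 367632/25 ≈ 14705.280 → 14705.

frame 14705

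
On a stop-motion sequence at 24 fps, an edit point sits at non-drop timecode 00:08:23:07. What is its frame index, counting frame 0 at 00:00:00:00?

Total seconds to the label: (0 × 3600 + 8 × 60 + 23) = 503.
Frame index = 503 × 24 + 7 = 12079.

frame 12079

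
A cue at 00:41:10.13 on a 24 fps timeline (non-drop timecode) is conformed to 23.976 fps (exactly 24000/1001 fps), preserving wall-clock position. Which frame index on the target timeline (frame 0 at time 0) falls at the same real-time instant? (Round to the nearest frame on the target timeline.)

Source frame index: (0×3600 + 41×60 + 10) × 24 + 13 = 59293.
Real time: 59293 / (24) = 59293/24 s.
Target frame: (59293/24) × (24000/1001) = 4561000/77 ≈ 59233.766 → 59234.

frame 59234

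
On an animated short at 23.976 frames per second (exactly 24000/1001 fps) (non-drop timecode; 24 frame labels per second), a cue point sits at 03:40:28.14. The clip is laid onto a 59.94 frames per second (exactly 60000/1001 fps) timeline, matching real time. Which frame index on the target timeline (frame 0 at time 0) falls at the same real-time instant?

frame 793715

Source frame index: (3×3600 + 40×60 + 28) × 24 + 14 = 317486.
Real time: 317486 / (24000/1001) = 158901743/12000 s.
Target frame: (158901743/12000) × (60000/1001) = 793715.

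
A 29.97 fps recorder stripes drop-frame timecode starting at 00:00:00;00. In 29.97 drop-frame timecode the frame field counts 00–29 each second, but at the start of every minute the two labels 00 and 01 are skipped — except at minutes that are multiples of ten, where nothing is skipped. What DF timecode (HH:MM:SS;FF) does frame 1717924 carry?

Ten DF minutes hold 17982 frames, so frame 1717924 lies in block 95 (frames 1708290–1726271) with 9634 frames into that block.
The block's first minute is 1800 frames and the rest 1798 each; 9634 frames reaches minute 5, so 95 × 18 + 5 × 2 = 1720 labels have been skipped so far.
Adding those back, label number 1717924 + 1720 = 1719644 at 30 labels/s is 57321 s + 14 f = 15 h 55 min 21 s frame 14, i.e. 15:55:21;14.

15:55:21;14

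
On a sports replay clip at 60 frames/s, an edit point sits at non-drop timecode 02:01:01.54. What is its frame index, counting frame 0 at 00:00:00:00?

Total seconds to the label: (2 × 3600 + 1 × 60 + 1) = 7261.
Frame index = 7261 × 60 + 54 = 435714.

435714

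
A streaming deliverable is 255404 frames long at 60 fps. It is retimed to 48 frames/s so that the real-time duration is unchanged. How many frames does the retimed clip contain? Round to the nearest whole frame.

204323 frames

Frames at target rate = 255404 × (48) / (60) = 1021616/5 ≈ 204323.200.
Nearest whole frame: 204323.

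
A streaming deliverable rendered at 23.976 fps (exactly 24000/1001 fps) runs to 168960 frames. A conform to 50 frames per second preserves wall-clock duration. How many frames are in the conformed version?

Target frames = source frames × (target rate / source rate) = 168960 × (50)/(24000/1001) = 168960 × 1001/480 = 352352.

352352 frames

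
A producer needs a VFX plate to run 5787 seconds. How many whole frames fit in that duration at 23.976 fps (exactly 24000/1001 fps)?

Frames = 5787 × 24000/1001 = 138888000/1001 ≈ 138749.2507.
Complete frames: 138749.

138749 frames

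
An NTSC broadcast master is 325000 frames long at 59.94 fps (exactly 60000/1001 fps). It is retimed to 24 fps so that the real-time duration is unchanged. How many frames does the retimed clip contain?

Target frames = source frames × (target rate / source rate) = 325000 × (24)/(60000/1001) = 325000 × 1001/2500 = 130130.

130130 frames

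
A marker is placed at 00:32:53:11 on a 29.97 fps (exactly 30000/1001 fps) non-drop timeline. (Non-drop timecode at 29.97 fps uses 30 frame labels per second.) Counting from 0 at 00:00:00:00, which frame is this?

frame 59201

Total seconds to the label: (0 × 3600 + 32 × 60 + 53) = 1973.
Frame index = 1973 × 30 + 11 = 59201.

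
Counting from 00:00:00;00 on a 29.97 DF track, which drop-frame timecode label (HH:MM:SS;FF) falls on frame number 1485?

00:00:49;15

Each 10-minute DF block holds 10 × 60 × 30 − 9 × 2 = 17982 frames. 1485 ÷ 17982 → 0 full blocks, remainder 1485.
Within the partial block the first minute is 1800 frames and each further minute 1798, so 0 further minute boundaries passed. Total skipped labels = 18 × 0 + 2 × 0 = 0.
Non-drop label index = 1485 + 0 = 1485; at 30 labels/s that is 00:00:49:15, i.e. DF 00:00:49;15.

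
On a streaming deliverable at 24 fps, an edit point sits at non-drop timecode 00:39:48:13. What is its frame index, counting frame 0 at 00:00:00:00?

Total seconds to the label: (0 × 3600 + 39 × 60 + 48) = 2388.
Frame index = 2388 × 24 + 13 = 57325.

frame 57325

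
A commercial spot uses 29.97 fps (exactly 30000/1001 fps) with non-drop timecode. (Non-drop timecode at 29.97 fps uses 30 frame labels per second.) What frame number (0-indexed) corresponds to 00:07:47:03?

Total seconds to the label: (0 × 3600 + 7 × 60 + 47) = 467.
Frame index = 467 × 30 + 3 = 14013.

14013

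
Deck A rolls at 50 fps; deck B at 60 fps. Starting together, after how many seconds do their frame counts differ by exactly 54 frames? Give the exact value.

5.4 seconds

The gap grows by |60 − 50| = 10 frames per second.
Time for a 54-frame gap: 54 ÷ (10) = 5.4 s.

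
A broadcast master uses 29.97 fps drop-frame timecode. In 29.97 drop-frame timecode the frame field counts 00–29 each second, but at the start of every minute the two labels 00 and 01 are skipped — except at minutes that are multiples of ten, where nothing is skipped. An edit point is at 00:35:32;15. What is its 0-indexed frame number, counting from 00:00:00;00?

63911

Complete 10-minute blocks: 3, each 17982 frames → 53946.
Remaining 5 whole minutes in the current block: 1800 + 4 × 1798 = 8992 frames.
Within the current minute: 32 × 30 + 15 − 2 = 973 (labels ;00/;01 skipped at this minute). Total = 53946 + 8992 + 973 = 63911.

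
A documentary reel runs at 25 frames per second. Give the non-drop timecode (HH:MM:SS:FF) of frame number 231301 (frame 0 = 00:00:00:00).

231301 ÷ 25 = 9252 full seconds, remainder 1 frame.
9252 s = 2 h 34 min 12 s.
Timecode: 02:34:12:01.

02:34:12:01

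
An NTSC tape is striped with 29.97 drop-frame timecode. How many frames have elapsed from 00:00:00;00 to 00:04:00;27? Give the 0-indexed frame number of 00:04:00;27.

Complete 10-minute blocks: 0, each 17982 frames → 0.
Remaining 4 whole minutes in the current block: 1800 + 3 × 1798 = 7194 frames.
Within the current minute: 0 × 30 + 27 − 2 = 25 (labels ;00/;01 skipped at this minute). Total = 0 + 7194 + 25 = 7219.

7219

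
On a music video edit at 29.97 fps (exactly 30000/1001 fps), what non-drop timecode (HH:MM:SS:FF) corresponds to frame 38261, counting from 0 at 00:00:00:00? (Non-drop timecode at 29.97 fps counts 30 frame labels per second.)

00:21:15:11

38261 ÷ 30 = 1275 full seconds, remainder 11 frames.
1275 s = 0 h 21 min 15 s.
Timecode: 00:21:15:11.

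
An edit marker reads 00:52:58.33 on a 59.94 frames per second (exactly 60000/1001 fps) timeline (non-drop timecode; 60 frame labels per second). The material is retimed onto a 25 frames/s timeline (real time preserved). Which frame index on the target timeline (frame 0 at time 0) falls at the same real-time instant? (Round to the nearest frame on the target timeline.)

Source frame index: (0×3600 + 52×60 + 58) × 60 + 33 = 190713.
Real time: 190713 / (60000/1001) = 63634571/20000 s.
Target frame: (63634571/20000) × (25) = 63634571/800 ≈ 79543.214 → 79543.

frame 79543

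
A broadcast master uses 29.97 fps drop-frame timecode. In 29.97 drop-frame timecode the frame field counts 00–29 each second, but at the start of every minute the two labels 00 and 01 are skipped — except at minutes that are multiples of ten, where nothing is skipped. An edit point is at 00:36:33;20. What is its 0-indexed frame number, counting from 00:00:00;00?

Complete 10-minute blocks: 3, each 17982 frames → 53946.
Remaining 6 whole minutes in the current block: 1800 + 5 × 1798 = 10790 frames.
Within the current minute: 33 × 30 + 20 − 2 = 1008 (labels ;00/;01 skipped at this minute). Total = 53946 + 10790 + 1008 = 65744.

65744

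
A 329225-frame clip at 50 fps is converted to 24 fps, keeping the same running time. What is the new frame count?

158028 frames

Target frames = source frames × (target rate / source rate) = 329225 × (24)/(50) = 329225 × 12/25 = 158028.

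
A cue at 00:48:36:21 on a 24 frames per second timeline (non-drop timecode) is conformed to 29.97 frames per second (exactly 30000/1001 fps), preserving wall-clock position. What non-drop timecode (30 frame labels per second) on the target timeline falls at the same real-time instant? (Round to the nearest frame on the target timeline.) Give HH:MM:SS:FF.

00:48:33:29

Source frame index: (0×3600 + 48×60 + 36) × 24 + 21 = 70005.
Real time: 70005 / (24) = 23335/8 s.
Target frame: (23335/8) × (30000/1001) = 6731250/77 ≈ 87418.831 → 87419.
At 30 labels/s: frame 87419 → 00:48:33:29.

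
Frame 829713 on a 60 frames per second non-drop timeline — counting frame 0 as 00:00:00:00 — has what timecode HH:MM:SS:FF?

03:50:28:33

829713 ÷ 60 = 13828 full seconds, remainder 33 frames.
13828 s = 3 h 50 min 28 s.
Timecode: 03:50:28:33.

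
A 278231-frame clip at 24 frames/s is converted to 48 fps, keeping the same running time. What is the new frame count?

556462 frames

Target frames = source frames × (target rate / source rate) = 278231 × (48)/(24) = 278231 × 2 = 556462.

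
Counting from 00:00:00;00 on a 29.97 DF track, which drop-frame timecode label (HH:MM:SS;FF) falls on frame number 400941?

Each 10-minute DF block holds 10 × 60 × 30 − 9 × 2 = 17982 frames. 400941 ÷ 17982 → 22 full blocks, remainder 5337.
Within the partial block the first minute is 1800 frames and each further minute 1798, so 2 further minute boundaries passed. Total skipped labels = 18 × 22 + 2 × 2 = 400.
Non-drop label index = 400941 + 400 = 401341; at 30 labels/s that is 03:42:58:01, i.e. DF 03:42:58;01.

03:42:58;01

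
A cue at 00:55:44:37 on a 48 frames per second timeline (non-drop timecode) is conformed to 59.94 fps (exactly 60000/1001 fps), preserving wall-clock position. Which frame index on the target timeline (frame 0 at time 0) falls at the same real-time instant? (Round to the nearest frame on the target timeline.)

Source frame index: (0×3600 + 55×60 + 44) × 48 + 37 = 160549.
Real time: 160549 / (48) = 160549/48 s.
Target frame: (160549/48) × (60000/1001) = 200686250/1001 ≈ 200485.764 → 200486.

frame 200486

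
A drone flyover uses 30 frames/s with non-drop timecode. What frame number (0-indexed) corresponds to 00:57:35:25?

103675

Total seconds to the label: (0 × 3600 + 57 × 60 + 35) = 3455.
Frame index = 3455 × 30 + 25 = 103675.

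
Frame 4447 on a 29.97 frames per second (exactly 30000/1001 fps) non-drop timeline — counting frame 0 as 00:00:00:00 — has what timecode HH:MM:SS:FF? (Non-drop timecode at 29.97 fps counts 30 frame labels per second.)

4447 ÷ 30 = 148 full seconds, remainder 7 frames.
148 s = 0 h 2 min 28 s.
Timecode: 00:02:28:07.

00:02:28:07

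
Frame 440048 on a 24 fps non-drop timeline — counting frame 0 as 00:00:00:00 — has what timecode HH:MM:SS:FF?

05:05:35:08

440048 ÷ 24 = 18335 full seconds, remainder 8 frames.
18335 s = 5 h 5 min 35 s.
Timecode: 05:05:35:08.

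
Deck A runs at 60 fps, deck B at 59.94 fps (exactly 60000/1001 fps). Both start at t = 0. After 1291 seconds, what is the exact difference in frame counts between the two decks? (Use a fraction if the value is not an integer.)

A emits 60 × 1291 = 77460 frames; B emits 60000/1001 × 1291 = 77460000/1001.
Difference = 77460/1001 frames (≈ 77.3826); B is behind A.

77460/1001 frames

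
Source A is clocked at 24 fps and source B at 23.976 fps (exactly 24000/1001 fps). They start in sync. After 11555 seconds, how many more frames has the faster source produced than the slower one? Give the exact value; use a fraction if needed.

277320/1001 frames

A emits 24 × 11555 = 277320 frames; B emits 24000/1001 × 11555 = 277320000/1001.
Difference = 277320/1001 frames (≈ 277.0430); B is behind A.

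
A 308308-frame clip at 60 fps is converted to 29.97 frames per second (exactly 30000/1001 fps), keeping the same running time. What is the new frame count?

Target frames = source frames × (target rate / source rate) = 308308 × (30000/1001)/(60) = 308308 × 500/1001 = 154000.

154000 frames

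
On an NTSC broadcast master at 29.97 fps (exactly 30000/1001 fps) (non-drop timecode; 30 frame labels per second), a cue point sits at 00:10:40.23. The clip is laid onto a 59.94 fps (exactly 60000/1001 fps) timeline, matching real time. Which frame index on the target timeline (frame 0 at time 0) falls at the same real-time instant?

frame 38446

Source frame index: (0×3600 + 10×60 + 40) × 30 + 23 = 19223.
Real time: 19223 / (30000/1001) = 19242223/30000 s.
Target frame: (19242223/30000) × (60000/1001) = 38446.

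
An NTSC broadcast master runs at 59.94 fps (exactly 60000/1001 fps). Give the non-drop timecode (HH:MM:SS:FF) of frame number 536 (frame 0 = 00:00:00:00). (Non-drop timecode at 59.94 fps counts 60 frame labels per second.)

536 ÷ 60 = 8 full seconds, remainder 56 frames.
8 s = 0 h 0 min 8 s.
Timecode: 00:00:08:56.

00:00:08:56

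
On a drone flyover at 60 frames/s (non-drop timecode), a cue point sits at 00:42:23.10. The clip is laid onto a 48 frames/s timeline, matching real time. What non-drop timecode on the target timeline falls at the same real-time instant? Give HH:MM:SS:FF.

00:42:23:08

Source frame index: (0×3600 + 42×60 + 23) × 60 + 10 = 152590.
Real time: 152590 / (60) = 15259/6 s.
Target frame: (15259/6) × (48) = 122072.
At 48 labels/s: frame 122072 → 00:42:23:08.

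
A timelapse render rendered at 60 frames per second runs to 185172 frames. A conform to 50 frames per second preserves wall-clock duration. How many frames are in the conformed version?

154310 frames

Target frames = source frames × (target rate / source rate) = 185172 × (50)/(60) = 185172 × 5/6 = 154310.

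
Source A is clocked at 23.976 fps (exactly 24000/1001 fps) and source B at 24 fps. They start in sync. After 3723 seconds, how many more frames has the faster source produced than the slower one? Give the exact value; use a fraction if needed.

89352/1001 frames

A emits 24000/1001 × 3723 = 89352000/1001 frames; B emits 24 × 3723 = 89352.
Difference = 89352/1001 frames (≈ 89.2627); B is ahead of A.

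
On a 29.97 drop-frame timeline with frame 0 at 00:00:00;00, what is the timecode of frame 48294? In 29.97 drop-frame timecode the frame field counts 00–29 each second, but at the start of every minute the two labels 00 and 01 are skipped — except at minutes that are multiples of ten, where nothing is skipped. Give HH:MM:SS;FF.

Each 10-minute DF block holds 10 × 60 × 30 − 9 × 2 = 17982 frames. 48294 ÷ 17982 → 2 full blocks, remainder 12330.
Within the partial block the first minute is 1800 frames and each further minute 1798, so 6 further minute boundaries passed. Total skipped labels = 18 × 2 + 2 × 6 = 48.
Non-drop label index = 48294 + 48 = 48342; at 30 labels/s that is 00:26:51:12, i.e. DF 00:26:51;12.

00:26:51;12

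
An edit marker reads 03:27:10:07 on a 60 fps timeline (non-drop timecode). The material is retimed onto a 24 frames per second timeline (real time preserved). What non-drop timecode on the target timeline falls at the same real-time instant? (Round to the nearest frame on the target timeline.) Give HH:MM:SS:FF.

03:27:10:03

Source frame index: (3×3600 + 27×60 + 10) × 60 + 7 = 745807.
Real time: 745807 / (60) = 745807/60 s.
Target frame: (745807/60) × (24) = 1491614/5 ≈ 298322.800 → 298323.
At 24 labels/s: frame 298323 → 03:27:10:03.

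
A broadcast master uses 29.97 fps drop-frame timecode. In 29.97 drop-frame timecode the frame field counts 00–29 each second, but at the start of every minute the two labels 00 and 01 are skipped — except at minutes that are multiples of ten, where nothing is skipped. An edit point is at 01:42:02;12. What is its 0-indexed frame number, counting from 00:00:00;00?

183488

As if non-drop at 30 labels/s: (1 × 3600 + 42 × 60 + 2) × 30 + 12 = 183672.
Minute boundaries passed: 102; those not divisible by 10: 102 − 10 = 92; dropped labels = 2 × 92 = 184.
Actual frame index = 183672 − 184 = 183488.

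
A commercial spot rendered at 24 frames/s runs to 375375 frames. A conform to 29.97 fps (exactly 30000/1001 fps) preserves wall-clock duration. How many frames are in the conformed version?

Target frames = source frames × (target rate / source rate) = 375375 × (30000/1001)/(24) = 375375 × 1250/1001 = 468750.

468750 frames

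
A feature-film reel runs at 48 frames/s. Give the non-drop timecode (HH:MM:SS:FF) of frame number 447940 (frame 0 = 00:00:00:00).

447940 ÷ 48 = 9332 full seconds, remainder 4 frames.
9332 s = 2 h 35 min 32 s.
Timecode: 02:35:32:04.

02:35:32:04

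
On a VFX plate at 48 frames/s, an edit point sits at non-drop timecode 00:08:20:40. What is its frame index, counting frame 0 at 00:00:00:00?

frame 24040

Total seconds to the label: (0 × 3600 + 8 × 60 + 20) = 500.
Frame index = 500 × 48 + 40 = 24040.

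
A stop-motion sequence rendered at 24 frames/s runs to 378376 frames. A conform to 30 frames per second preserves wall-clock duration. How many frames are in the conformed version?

Target frames = source frames × (target rate / source rate) = 378376 × (30)/(24) = 378376 × 5/4 = 472970.

472970 frames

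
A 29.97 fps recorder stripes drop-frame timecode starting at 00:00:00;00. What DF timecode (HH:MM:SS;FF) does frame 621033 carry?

05:45:21;25

Each 10-minute DF block holds 10 × 60 × 30 − 9 × 2 = 17982 frames. 621033 ÷ 17982 → 34 full blocks, remainder 9645.
Within the partial block the first minute is 1800 frames and each further minute 1798, so 5 further minute boundaries passed. Total skipped labels = 18 × 34 + 2 × 5 = 622.
Non-drop label index = 621033 + 622 = 621655; at 30 labels/s that is 05:45:21:25, i.e. DF 05:45:21;25.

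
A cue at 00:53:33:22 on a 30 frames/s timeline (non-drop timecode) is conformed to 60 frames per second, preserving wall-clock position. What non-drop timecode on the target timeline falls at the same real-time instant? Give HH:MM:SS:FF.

Source frame index: (0×3600 + 53×60 + 33) × 30 + 22 = 96412.
Real time: 96412 / (30) = 48206/15 s.
Target frame: (48206/15) × (60) = 192824.
At 60 labels/s: frame 192824 → 00:53:33:44.

00:53:33:44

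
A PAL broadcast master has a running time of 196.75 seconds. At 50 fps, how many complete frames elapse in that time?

Frames = 196.75 × 50 = 19675/2 ≈ 9837.5000.
Complete frames: 9837.

9837 frames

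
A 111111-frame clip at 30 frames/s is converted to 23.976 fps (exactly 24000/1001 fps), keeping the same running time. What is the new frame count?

Target frames = source frames × (target rate / source rate) = 111111 × (24000/1001)/(30) = 111111 × 800/1001 = 88800.

88800 frames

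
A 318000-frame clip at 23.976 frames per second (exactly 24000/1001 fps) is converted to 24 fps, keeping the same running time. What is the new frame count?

318318 frames

Target frames = source frames × (target rate / source rate) = 318000 × (24)/(24000/1001) = 318000 × 1001/1000 = 318318.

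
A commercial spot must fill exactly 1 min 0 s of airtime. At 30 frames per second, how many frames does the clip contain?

1800 frames

1 min 0 s = 60 s.
Frames = 60 × 30 = 1800.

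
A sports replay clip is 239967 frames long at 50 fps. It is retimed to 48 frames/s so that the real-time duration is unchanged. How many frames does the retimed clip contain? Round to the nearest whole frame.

230368 frames

Frames at target rate = 239967 × (48) / (50) = 5759208/25 ≈ 230368.320.
Nearest whole frame: 230368.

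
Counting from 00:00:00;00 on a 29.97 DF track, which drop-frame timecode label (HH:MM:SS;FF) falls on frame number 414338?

03:50:25;02

Ten DF minutes hold 17982 frames, so frame 414338 lies in block 23 (frames 413586–431567) with 752 frames into that block.
The block's first minute is 1800 frames and the rest 1798 each; 752 frames reaches minute 0, so 23 × 18 + 0 × 2 = 414 labels have been skipped so far.
Adding those back, label number 414338 + 414 = 414752 at 30 labels/s is 13825 s + 2 f = 3 h 50 min 25 s frame 2, i.e. 03:50:25;02.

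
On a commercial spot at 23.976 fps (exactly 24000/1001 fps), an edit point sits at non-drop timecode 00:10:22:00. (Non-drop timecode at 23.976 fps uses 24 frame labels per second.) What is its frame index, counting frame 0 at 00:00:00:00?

frame 14928

Total seconds to the label: (0 × 3600 + 10 × 60 + 22) = 622.
Frame index = 622 × 24 + 0 = 14928.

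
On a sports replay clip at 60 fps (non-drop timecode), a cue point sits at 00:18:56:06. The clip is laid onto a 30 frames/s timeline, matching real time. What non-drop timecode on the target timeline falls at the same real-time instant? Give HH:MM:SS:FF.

Source frame index: (0×3600 + 18×60 + 56) × 60 + 6 = 68166.
Real time: 68166 / (60) = 11361/10 s.
Target frame: (11361/10) × (30) = 34083.
At 30 labels/s: frame 34083 → 00:18:56:03.

00:18:56:03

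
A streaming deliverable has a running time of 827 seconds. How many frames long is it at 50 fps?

Frames = 827 × 50 = 41350.

41350 frames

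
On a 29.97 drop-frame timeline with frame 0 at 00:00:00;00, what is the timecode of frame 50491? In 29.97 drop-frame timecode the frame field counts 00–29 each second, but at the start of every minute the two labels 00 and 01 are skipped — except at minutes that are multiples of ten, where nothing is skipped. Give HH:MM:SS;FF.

00:28:04;23

Each 10-minute DF block holds 10 × 60 × 30 − 9 × 2 = 17982 frames. 50491 ÷ 17982 → 2 full blocks, remainder 14527.
Within the partial block the first minute is 1800 frames and each further minute 1798, so 8 further minute boundaries passed. Total skipped labels = 18 × 2 + 2 × 8 = 52.
Non-drop label index = 50491 + 52 = 50543; at 30 labels/s that is 00:28:04:23, i.e. DF 00:28:04;23.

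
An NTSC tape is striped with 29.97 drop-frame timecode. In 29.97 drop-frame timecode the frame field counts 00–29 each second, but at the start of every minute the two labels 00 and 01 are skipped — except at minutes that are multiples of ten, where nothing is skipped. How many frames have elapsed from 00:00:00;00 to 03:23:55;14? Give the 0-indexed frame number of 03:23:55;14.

Complete 10-minute blocks: 20, each 17982 frames → 359640.
Remaining 3 whole minutes in the current block: 1800 + 2 × 1798 = 5396 frames.
Within the current minute: 55 × 30 + 14 − 2 = 1662 (labels ;00/;01 skipped at this minute). Total = 359640 + 5396 + 1662 = 366698.

366698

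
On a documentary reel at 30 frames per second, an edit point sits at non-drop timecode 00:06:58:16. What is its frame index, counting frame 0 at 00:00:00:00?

Total seconds to the label: (0 × 3600 + 6 × 60 + 58) = 418.
Frame index = 418 × 30 + 16 = 12556.

12556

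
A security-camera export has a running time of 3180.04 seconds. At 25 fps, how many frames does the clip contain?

79501 frames

Frames = 3180.04 × 25 = 79501.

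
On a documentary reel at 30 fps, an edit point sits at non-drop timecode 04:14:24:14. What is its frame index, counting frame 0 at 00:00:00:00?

457934

Total seconds to the label: (4 × 3600 + 14 × 60 + 24) = 15264.
Frame index = 15264 × 30 + 14 = 457934.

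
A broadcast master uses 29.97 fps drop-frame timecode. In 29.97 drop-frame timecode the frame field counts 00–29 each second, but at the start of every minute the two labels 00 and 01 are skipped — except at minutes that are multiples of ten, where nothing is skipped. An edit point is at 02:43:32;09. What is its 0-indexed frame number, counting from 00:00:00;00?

294075

Complete 10-minute blocks: 16, each 17982 frames → 287712.
Remaining 3 whole minutes in the current block: 1800 + 2 × 1798 = 5396 frames.
Within the current minute: 32 × 30 + 9 − 2 = 967 (labels ;00/;01 skipped at this minute). Total = 287712 + 5396 + 967 = 294075.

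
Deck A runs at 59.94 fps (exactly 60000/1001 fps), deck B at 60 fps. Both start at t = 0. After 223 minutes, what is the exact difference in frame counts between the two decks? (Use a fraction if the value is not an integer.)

802800/1001 frames

223 min = 13380 s.
A emits 60000/1001 × 13380 = 802800000/1001 frames; B emits 60 × 13380 = 802800.
Difference = 802800/1001 frames (≈ 801.9980); B is ahead of A.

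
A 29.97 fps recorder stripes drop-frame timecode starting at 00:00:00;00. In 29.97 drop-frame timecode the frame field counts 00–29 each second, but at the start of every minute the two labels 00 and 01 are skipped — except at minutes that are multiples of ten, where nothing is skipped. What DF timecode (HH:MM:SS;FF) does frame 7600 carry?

00:04:13;18

Ten DF minutes hold 17982 frames, so frame 7600 lies in block 0 (frames 0–17981) with 7600 frames into that block.
The block's first minute is 1800 frames and the rest 1798 each; 7600 frames reaches minute 4, so 0 × 18 + 4 × 2 = 8 labels have been skipped so far.
Adding those back, label number 7600 + 8 = 7608 at 30 labels/s is 253 s + 18 f = 0 h 4 min 13 s frame 18, i.e. 00:04:13;18.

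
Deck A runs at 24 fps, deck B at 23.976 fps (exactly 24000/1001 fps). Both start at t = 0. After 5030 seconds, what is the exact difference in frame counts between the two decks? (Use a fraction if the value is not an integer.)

120720/1001 frames

A emits 24 × 5030 = 120720 frames; B emits 24000/1001 × 5030 = 120720000/1001.
Difference = 120720/1001 frames (≈ 120.5994); B is behind A.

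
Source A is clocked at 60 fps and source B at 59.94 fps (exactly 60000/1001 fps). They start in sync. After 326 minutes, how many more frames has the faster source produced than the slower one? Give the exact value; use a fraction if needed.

326 min = 19560 s.
A emits 60 × 19560 = 1173600 frames; B emits 60000/1001 × 19560 = 1173600000/1001.
Difference = 1173600/1001 frames (≈ 1172.4276); B is behind A.

1173600/1001 frames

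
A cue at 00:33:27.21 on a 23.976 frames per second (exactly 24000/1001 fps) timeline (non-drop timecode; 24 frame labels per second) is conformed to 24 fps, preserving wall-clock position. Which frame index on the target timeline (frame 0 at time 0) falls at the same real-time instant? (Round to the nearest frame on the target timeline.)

Source frame index: (0×3600 + 33×60 + 27) × 24 + 21 = 48189.
Real time: 48189 / (24000/1001) = 16079063/8000 s.
Target frame: (16079063/8000) × (24) = 48237189/1000 ≈ 48237.189 → 48237.

frame 48237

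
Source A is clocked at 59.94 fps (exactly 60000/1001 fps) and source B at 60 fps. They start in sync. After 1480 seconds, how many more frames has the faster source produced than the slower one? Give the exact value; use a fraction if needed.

88800/1001 frames

A emits 60000/1001 × 1480 = 88800000/1001 frames; B emits 60 × 1480 = 88800.
Difference = 88800/1001 frames (≈ 88.7113); B is ahead of A.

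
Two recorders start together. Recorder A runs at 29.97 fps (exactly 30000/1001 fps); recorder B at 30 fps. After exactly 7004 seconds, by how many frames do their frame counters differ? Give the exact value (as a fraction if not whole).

A emits 30000/1001 × 7004 = 210120000/1001 frames; B emits 30 × 7004 = 210120.
Difference = 210120/1001 frames (≈ 209.9101); B is ahead of A.

210120/1001 frames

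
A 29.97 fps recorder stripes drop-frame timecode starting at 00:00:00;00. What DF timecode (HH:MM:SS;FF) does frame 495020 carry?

Ten DF minutes hold 17982 frames, so frame 495020 lies in block 27 (frames 485514–503495) with 9506 frames into that block.
The block's first minute is 1800 frames and the rest 1798 each; 9506 frames reaches minute 5, so 27 × 18 + 5 × 2 = 496 labels have been skipped so far.
Adding those back, label number 495020 + 496 = 495516 at 30 labels/s is 16517 s + 6 f = 4 h 35 min 17 s frame 6, i.e. 04:35:17;06.

04:35:17;06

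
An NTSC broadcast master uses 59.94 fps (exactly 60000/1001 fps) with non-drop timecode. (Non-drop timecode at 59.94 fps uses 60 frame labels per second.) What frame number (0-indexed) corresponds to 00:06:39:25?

23965

Total seconds to the label: (0 × 3600 + 6 × 60 + 39) = 399.
Frame index = 399 × 60 + 25 = 23965.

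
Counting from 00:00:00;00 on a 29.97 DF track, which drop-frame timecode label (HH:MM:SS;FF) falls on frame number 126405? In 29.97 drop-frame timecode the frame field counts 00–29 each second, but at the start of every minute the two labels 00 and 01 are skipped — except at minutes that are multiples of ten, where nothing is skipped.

01:10:17;21

Ten DF minutes hold 17982 frames, so frame 126405 lies in block 7 (frames 125874–143855) with 531 frames into that block.
The block's first minute is 1800 frames and the rest 1798 each; 531 frames reaches minute 0, so 7 × 18 + 0 × 2 = 126 labels have been skipped so far.
Adding those back, label number 126405 + 126 = 126531 at 30 labels/s is 4217 s + 21 f = 1 h 10 min 17 s frame 21, i.e. 01:10:17;21.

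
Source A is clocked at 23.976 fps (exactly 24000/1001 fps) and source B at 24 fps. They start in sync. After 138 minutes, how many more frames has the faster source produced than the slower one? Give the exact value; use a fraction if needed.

198720/1001 frames

138 min = 8280 s.
A emits 24000/1001 × 8280 = 198720000/1001 frames; B emits 24 × 8280 = 198720.
Difference = 198720/1001 frames (≈ 198.5215); B is ahead of A.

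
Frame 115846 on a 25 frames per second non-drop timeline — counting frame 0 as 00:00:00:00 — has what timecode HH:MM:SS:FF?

115846 ÷ 25 = 4633 full seconds, remainder 21 frames.
4633 s = 1 h 17 min 13 s.
Timecode: 01:17:13:21.

01:17:13:21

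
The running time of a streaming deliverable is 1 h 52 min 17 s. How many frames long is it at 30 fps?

1 h 52 min 17 s = 6737 s.
Frames = 6737 × 30 = 202110.

202110 frames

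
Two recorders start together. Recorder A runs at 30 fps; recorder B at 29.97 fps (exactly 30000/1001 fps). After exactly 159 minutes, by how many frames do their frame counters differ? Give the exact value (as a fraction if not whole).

286200/1001 frames

159 min = 9540 s.
A emits 30 × 9540 = 286200 frames; B emits 30000/1001 × 9540 = 286200000/1001.
Difference = 286200/1001 frames (≈ 285.9141); B is behind A.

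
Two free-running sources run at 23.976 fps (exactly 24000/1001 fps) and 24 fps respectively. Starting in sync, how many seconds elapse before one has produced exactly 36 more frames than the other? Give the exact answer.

1501.5 seconds

The gap grows by |24 − 24000/1001| = 24/1001 frames per second.
Time for a 36-frame gap: 36 ÷ (24/1001) = 1501.5 s.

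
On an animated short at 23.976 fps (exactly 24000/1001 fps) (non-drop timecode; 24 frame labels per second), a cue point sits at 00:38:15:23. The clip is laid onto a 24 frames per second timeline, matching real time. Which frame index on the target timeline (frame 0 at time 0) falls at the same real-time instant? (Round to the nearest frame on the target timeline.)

Source frame index: (0×3600 + 38×60 + 15) × 24 + 23 = 55103.
Real time: 55103 / (24000/1001) = 55158103/24000 s.
Target frame: (55158103/24000) × (24) = 55158103/1000 ≈ 55158.103 → 55158.

frame 55158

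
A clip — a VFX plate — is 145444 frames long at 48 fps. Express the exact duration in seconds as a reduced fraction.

Running time = 145444 ÷ (48) = 145444 × 1/48 = 36361/12 s.

36361/12 seconds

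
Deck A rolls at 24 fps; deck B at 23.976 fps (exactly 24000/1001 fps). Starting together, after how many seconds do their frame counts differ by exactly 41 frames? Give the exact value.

The gap grows by |24000/1001 − 24| = 24/1001 frames per second.
Time for a 41-frame gap: 41 ÷ (24/1001) = 41041/24 s.

41041/24 seconds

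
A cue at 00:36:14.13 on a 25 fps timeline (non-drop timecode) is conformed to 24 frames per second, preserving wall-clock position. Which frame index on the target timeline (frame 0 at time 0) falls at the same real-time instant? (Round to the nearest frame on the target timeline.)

frame 52188

Source frame index: (0×3600 + 36×60 + 14) × 25 + 13 = 54363.
Real time: 54363 / (25) = 54363/25 s.
Target frame: (54363/25) × (24) = 1304712/25 ≈ 52188.480 → 52188.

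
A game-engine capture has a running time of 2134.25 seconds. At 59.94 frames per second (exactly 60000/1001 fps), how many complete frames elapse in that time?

Frames = 2134.25 × 60000/1001 = 128055000/1001 ≈ 127927.0729.
Complete frames: 127927.

127927 frames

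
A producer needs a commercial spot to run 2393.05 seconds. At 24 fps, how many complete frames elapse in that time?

57433 frames

Frames = 2393.05 × 24 = 287166/5 ≈ 57433.2000.
Complete frames: 57433.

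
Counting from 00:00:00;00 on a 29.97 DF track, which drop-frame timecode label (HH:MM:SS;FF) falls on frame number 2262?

00:01:15;14

Each 10-minute DF block holds 10 × 60 × 30 − 9 × 2 = 17982 frames. 2262 ÷ 17982 → 0 full blocks, remainder 2262.
Within the partial block the first minute is 1800 frames and each further minute 1798, so 1 further minute boundary passed. Total skipped labels = 18 × 0 + 2 × 1 = 2.
Non-drop label index = 2262 + 2 = 2264; at 30 labels/s that is 00:01:15:14, i.e. DF 00:01:15;14.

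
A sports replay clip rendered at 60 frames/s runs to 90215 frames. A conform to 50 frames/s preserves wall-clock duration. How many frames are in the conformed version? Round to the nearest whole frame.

75179 frames

Frames at target rate = 90215 × (50) / (60) = 451075/6 ≈ 75179.167.
Nearest whole frame: 75179.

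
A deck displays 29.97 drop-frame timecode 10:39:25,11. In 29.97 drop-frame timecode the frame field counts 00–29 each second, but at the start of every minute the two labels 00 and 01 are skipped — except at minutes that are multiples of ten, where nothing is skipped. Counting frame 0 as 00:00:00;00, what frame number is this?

Complete 10-minute blocks: 63, each 17982 frames → 1132866.
Remaining 9 whole minutes in the current block: 1800 + 8 × 1798 = 16184 frames.
Within the current minute: 25 × 30 + 11 − 2 = 759 (labels ;00/;01 skipped at this minute). Total = 1132866 + 16184 + 759 = 1149809.

1149809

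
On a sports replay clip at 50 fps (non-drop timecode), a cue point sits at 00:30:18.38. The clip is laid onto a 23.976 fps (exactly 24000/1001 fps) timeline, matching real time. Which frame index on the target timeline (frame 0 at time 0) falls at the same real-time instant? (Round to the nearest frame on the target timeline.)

frame 43607

Source frame index: (0×3600 + 30×60 + 18) × 50 + 38 = 90938.
Real time: 90938 / (50) = 45469/25 s.
Target frame: (45469/25) × (24000/1001) = 43650240/1001 ≈ 43606.633 → 43607.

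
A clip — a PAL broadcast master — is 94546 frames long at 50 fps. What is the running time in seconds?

1890.92 seconds

Running time = 94546 / (50) = 1890.92 s.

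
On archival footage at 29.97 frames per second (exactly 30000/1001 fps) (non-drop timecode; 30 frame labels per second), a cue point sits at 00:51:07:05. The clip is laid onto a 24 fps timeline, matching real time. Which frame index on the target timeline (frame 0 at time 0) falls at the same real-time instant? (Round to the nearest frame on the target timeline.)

Source frame index: (0×3600 + 51×60 + 7) × 30 + 5 = 92015.
Real time: 92015 / (30000/1001) = 18421403/6000 s.
Target frame: (18421403/6000) × (24) = 18421403/250 ≈ 73685.612 → 73686.

frame 73686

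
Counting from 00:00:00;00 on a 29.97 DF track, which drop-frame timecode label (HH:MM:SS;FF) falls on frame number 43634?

Ten DF minutes hold 17982 frames, so frame 43634 lies in block 2 (frames 35964–53945) with 7670 frames into that block.
The block's first minute is 1800 frames and the rest 1798 each; 7670 frames reaches minute 4, so 2 × 18 + 4 × 2 = 44 labels have been skipped so far.
Adding those back, label number 43634 + 44 = 43678 at 30 labels/s is 1455 s + 28 f = 0 h 24 min 15 s frame 28, i.e. 00:24:15;28.

00:24:15;28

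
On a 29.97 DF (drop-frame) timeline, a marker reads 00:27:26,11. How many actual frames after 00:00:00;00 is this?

As if non-drop at 30 labels/s: (0 × 3600 + 27 × 60 + 26) × 30 + 11 = 49391.
Minute boundaries passed: 27; those not divisible by 10: 27 − 2 = 25; dropped labels = 2 × 25 = 50.
Actual frame index = 49391 − 50 = 49341.

49341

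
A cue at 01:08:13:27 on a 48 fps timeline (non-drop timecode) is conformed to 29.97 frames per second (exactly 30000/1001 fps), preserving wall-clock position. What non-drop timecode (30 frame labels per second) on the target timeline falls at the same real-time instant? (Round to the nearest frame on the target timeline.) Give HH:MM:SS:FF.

Source frame index: (1×3600 + 8×60 + 13) × 48 + 27 = 196491.
Real time: 196491 / (48) = 65497/16 s.
Target frame: (65497/16) × (30000/1001) = 122806875/1001 ≈ 122684.191 → 122684.
At 30 labels/s: frame 122684 → 01:08:09:14.

01:08:09:14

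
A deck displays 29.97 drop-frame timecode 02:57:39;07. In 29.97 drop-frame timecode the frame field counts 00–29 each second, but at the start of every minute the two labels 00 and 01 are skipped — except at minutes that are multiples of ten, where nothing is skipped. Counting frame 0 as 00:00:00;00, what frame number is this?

319457

As if non-drop at 30 labels/s: (2 × 3600 + 57 × 60 + 39) × 30 + 7 = 319777.
Minute boundaries passed: 177; those not divisible by 10: 177 − 17 = 160; dropped labels = 2 × 160 = 320.
Actual frame index = 319777 − 320 = 319457.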